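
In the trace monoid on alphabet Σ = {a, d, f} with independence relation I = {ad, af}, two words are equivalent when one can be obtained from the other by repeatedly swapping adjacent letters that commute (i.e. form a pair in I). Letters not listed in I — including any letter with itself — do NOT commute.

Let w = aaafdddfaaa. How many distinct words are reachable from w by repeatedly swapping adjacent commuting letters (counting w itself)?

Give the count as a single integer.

piece 0:a — minimal
piece 1:a rests on {0:a}
piece 2:a rests on {1:a}
piece 3:f — minimal
piece 4:d rests on {3:f}
piece 5:d rests on {4:d}
piece 6:d rests on {5:d}
piece 7:f rests on {6:d}
piece 8:a rests on {2:a}
piece 9:a rests on {8:a}
piece 10:a rests on {9:a}
minimal pieces: {0:a, 3:f}
ways to finish when only these pieces remain (= sum over removing one remaining piece with nothing left below it):
  1 left: {7}→1  {10}→1
  2 left: {6,7}→1  {7,10}→2  {9,10}→1
  3 left: {5,6,7}→1  {6,7,10}→3  {7,9,10}→3  {8,9,10}→1
  4 left: {2,8,9,10}→1  {4,5,6,7}→1  {5,6,7,10}→4  {6,7,9,10}→6  {7,8,9,10}→4
  5 left: {1,2,8,9,10}→1  {2,7,8,9,10}→5  {3,4,5,6,7}→1  {4,5,6,7,10}→5  {5,6,7,9,10}→10  {6,7,8,9,10}→10
  6 left: {0,1,2,8,9,10}→1  {1,2,7,8,9,10}→6  {2,6,7,8,9,10}→15  {3,4,5,6,7,10}→6  {4,5,6,7,9,10}→15  {5,6,7,8,9,10}→20
  7 left: {0,1,2,7,8,9,10}→7  {1,2,6,7,8,9,10}→21  {2,5,6,7,8,9,10}→35  {3,4,5,6,7,9,10}→21  {4,5,6,7,8,9,10}→35
  8 left: {0,1,2,6,7,8,9,10}→28  {1,2,5,6,7,8,9,10}→56  {2,4,5,6,7,8,9,10}→70  {3,4,5,6,7,8,9,10}→56
  9 left: {0,1,2,5,6,7,8,9,10}→84  {1,2,4,5,6,7,8,9,10}→126  {2,3,4,5,6,7,8,9,10}→126
  placing 0:a first → 252 extensions
  placing 3:f first → 210 extensions
total linear extensions = 462

462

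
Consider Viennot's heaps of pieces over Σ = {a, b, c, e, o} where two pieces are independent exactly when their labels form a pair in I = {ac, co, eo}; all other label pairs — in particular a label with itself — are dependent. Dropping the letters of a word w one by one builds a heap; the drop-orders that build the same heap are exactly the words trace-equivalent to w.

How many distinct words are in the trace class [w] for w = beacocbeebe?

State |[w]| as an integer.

6

0(b) covers ∅
1(e) covers 0:b
2(a) covers 1:e
3(c) covers 1:e
4(o) covers 2:a
5(c) covers 3:c
6(b) covers 4:o, 5:c
7(e) covers 6:b
8(e) covers 7:e
9(b) covers 8:e
10(e) covers 9:b
floor of heap: 0:b
completions by unplaced set U, small U first (add the entries for U minus each lowest piece of U):
  |U|=1: {10}:1
  |U|=2: {9,10}:1
  |U|=3: {8,9,10}:1
  |U|=4: {7,8,9,10}:1
  |U|=5: {6,7,8,9,10}:1
  |U|=6: {4,6,7,8,9,10}:1  {5,6,7,8,9,10}:1
  |U|=7: {2,4,6,7,8,9,10}:1  {3,5,6,7,8,9,10}:1  {4,5,6,7,8,9,10}:2
  |U|=8: {2,4,5,6,7,8,9,10}:3  {3,4,5,6,7,8,9,10}:3
  |U|=9: {2,3,4,5,6,7,8,9,10}:6
  start at 0(b): 6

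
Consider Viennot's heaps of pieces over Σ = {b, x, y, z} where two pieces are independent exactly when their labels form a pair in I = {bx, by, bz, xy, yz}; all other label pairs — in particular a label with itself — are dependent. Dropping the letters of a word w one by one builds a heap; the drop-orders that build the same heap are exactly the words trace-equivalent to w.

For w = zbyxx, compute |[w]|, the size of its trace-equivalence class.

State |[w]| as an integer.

drop 0:z onto floor
drop 1:b onto floor
drop 2:y onto floor
drop 3:x onto {0:z}
drop 4:x onto {3:x}
ground layer = {0:z, 1:b, 2:y}
drop-orders for the pieces not yet dropped (sum over which currently-grounded one goes next):
  1 to go: {1} 1  {2} 1  {4} 1
  2 to go: {1,2} 2  {1,4} 2  {2,4} 2  {3,4} 1
  3 to go: {0,3,4} 1  {1,2,4} 6  {1,3,4} 3  {2,3,4} 3
  if 0:z drops first: 12 orders
  if 1:b drops first: 4 orders
  if 2:y drops first: 4 orders
heap linearizations: 20

20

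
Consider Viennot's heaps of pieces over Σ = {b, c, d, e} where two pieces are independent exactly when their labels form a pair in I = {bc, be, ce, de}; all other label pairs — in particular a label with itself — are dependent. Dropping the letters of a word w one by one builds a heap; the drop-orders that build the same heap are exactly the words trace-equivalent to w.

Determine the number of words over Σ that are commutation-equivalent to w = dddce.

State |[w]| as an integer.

piece 0:d — minimal
piece 1:d rests on {0:d}
piece 2:d rests on {1:d}
piece 3:c rests on {2:d}
piece 4:e — minimal
minimal pieces: {0:d, 4:e}
ways to finish when only these pieces remain (= sum over removing one remaining piece with nothing left below it):
  1 left: {3}→1  {4}→1
  2 left: {2,3}→1  {3,4}→2
  3 left: {1,2,3}→1  {2,3,4}→3
  placing 0:d first → 4 extensions
  placing 4:e first → 1 extensions
total linear extensions = 5

5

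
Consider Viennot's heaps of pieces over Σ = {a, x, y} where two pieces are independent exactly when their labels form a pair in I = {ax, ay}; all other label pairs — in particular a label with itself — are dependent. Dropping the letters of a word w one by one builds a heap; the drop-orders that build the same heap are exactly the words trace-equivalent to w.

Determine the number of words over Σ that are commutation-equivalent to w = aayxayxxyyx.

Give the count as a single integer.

165

drop 0:a onto floor
drop 1:a onto {0:a}
drop 2:y onto floor
drop 3:x onto {2:y}
drop 4:a onto {1:a}
drop 5:y onto {3:x}
drop 6:x onto {5:y}
drop 7:x onto {6:x}
drop 8:y onto {7:x}
drop 9:y onto {8:y}
drop 10:x onto {9:y}
ground layer = {0:a, 2:y}
drop-orders for the pieces not yet dropped (sum over which currently-grounded one goes next):
  1 to go: {4} 1  {10} 1
  2 to go: {1,4} 1  {4,10} 2  {9,10} 1
  3 to go: {0,1,4} 1  {1,4,10} 3  {4,9,10} 3  {8,9,10} 1
  4 to go: {0,1,4,10} 4  {1,4,9,10} 6  {4,8,9,10} 4  {7,8,9,10} 1
  5 to go: {0,1,4,9,10} 10  {1,4,8,9,10} 10  {4,7,8,9,10} 5  {6,7,8,9,10} 1
  6 to go: {0,1,4,8,9,10} 20  {1,4,7,8,9,10} 15  {4,6,7,8,9,10} 6  {5,6,7,8,9,10} 1
  7 to go: {0,1,4,7,8,9,10} 35  {1,4,6,7,8,9,10} 21  {3,5,6,7,8,9,10} 1  {4,5,6,7,8,9,10} 7
  8 to go: {0,1,4,6,7,8,9,10} 56  {1,4,5,6,7,8,9,10} 28  {2,3,5,6,7,8,9,10} 1  {3,4,5,6,7,8,9,10} 8
  9 to go: {0,1,4,5,6,7,8,9,10} 84  {1,3,4,5,6,7,8,9,10} 36  {2,3,4,5,6,7,8,9,10} 9
  if 0:a drops first: 45 orders
  if 2:y drops first: 120 orders
heap linearizations: 165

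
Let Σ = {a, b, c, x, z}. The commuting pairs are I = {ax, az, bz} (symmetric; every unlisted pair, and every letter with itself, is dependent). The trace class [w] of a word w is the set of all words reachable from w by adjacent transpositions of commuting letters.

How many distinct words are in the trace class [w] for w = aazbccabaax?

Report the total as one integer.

0(a) covers ∅
1(a) covers 0:a
2(z) covers ∅
3(b) covers 1:a
4(c) covers 2:z, 3:b
5(c) covers 4:c
6(a) covers 5:c
7(b) covers 6:a
8(a) covers 7:b
9(a) covers 8:a
10(x) covers 7:b
floor of heap: 0:a, 2:z
completions by unplaced set U, small U first (add the entries for U minus each lowest piece of U):
  |U|=1: {9}:1  {10}:1
  |U|=2: {8,9}:1  {9,10}:2
  |U|=3: {8,9,10}:3
  |U|=4: {7,8,9,10}:3
  |U|=5: {6,7,8,9,10}:3
  |U|=6: {5,6,7,8,9,10}:3
  |U|=7: {4,5,6,7,8,9,10}:3
  |U|=8: {2,4,5,6,7,8,9,10}:3  {3,4,5,6,7,8,9,10}:3
  |U|=9: {1,3,4,5,6,7,8,9,10}:3  {2,3,4,5,6,7,8,9,10}:6
  start at 0(a): 9
  start at 2(z): 3
sum over floor = 12

12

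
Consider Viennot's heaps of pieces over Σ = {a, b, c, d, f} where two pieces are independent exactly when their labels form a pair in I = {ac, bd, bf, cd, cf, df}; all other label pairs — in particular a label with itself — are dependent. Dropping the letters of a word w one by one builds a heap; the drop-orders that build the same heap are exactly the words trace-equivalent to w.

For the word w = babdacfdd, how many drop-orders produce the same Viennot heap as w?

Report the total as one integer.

33

piece 0:b — minimal
piece 1:a rests on {0:b}
piece 2:b rests on {1:a}
piece 3:d rests on {1:a}
piece 4:a rests on {2:b, 3:d}
piece 5:c rests on {2:b}
piece 6:f rests on {4:a}
piece 7:d rests on {4:a}
piece 8:d rests on {7:d}
minimal pieces: {0:b}
ways to finish when only these pieces remain (= sum over removing one remaining piece with nothing left below it):
  1 left: {5}→1  {6}→1  {8}→1
  2 left: {5,6}→2  {5,8}→2  {6,8}→2  {7,8}→1
  3 left: {5,6,8}→6  {5,7,8}→3  {6,7,8}→3
  4 left: {4,6,7,8}→3  {5,6,7,8}→12
  5 left: {3,4,6,7,8}→3  {4,5,6,7,8}→15
  6 left: {2,4,5,6,7,8}→15  {3,4,5,6,7,8}→18
  7 left: {2,3,4,5,6,7,8}→33
  placing 0:b first → 33 extensions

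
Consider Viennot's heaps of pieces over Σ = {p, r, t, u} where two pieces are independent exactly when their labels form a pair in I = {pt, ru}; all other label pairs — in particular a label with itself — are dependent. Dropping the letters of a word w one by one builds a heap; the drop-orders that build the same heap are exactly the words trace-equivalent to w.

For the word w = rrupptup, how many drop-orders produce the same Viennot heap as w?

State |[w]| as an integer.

0(r) covers ∅
1(r) covers 0:r
2(u) covers ∅
3(p) covers 1:r, 2:u
4(p) covers 3:p
5(t) covers 1:r, 2:u
6(u) covers 4:p, 5:t
7(p) covers 6:u
floor of heap: 0:r, 2:u
completions by unplaced set U, small U first (add the entries for U minus each lowest piece of U):
  |U|=1: {7}:1
  |U|=2: {6,7}:1
  |U|=3: {4,6,7}:1  {5,6,7}:1
  |U|=4: {3,4,6,7}:1  {4,5,6,7}:2
  |U|=5: {3,4,5,6,7}:3
  |U|=6: {1,3,4,5,6,7}:3  {2,3,4,5,6,7}:3
  start at 0(r): 6
  start at 2(u): 3
sum over floor = 9

9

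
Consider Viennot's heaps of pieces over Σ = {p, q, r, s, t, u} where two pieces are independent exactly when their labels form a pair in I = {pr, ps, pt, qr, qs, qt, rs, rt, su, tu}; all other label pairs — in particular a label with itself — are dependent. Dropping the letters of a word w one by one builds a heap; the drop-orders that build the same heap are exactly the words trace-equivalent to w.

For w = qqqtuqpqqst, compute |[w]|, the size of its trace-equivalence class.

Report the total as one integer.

piece 0:q — minimal
piece 1:q rests on {0:q}
piece 2:q rests on {1:q}
piece 3:t — minimal
piece 4:u rests on {2:q}
piece 5:q rests on {4:u}
piece 6:p rests on {5:q}
piece 7:q rests on {6:p}
piece 8:q rests on {7:q}
piece 9:s rests on {3:t}
piece 10:t rests on {9:s}
minimal pieces: {0:q, 3:t}
ways to finish when only these pieces remain (= sum over removing one remaining piece with nothing left below it):
  1 left: {8}→1  {10}→1
  2 left: {7,8}→1  {8,10}→2  {9,10}→1
  3 left: {3,9,10}→1  {6,7,8}→1  {7,8,10}→3  {8,9,10}→3
  4 left: {3,8,9,10}→4  {5,6,7,8}→1  {6,7,8,10}→4  {7,8,9,10}→6
  5 left: {3,7,8,9,10}→10  {4,5,6,7,8}→1  {5,6,7,8,10}→5  {6,7,8,9,10}→10
  6 left: {2,4,5,6,7,8}→1  {3,6,7,8,9,10}→20  {4,5,6,7,8,10}→6  {5,6,7,8,9,10}→15
  7 left: {1,2,4,5,6,7,8}→1  {2,4,5,6,7,8,10}→7  {3,5,6,7,8,9,10}→35  {4,5,6,7,8,9,10}→21
  8 left: {0,1,2,4,5,6,7,8}→1  {1,2,4,5,6,7,8,10}→8  {2,4,5,6,7,8,9,10}→28  {3,4,5,6,7,8,9,10}→56
  9 left: {0,1,2,4,5,6,7,8,10}→9  {1,2,4,5,6,7,8,9,10}→36  {2,3,4,5,6,7,8,9,10}→84
  placing 0:q first → 120 extensions
  placing 3:t first → 45 extensions
total linear extensions = 165

165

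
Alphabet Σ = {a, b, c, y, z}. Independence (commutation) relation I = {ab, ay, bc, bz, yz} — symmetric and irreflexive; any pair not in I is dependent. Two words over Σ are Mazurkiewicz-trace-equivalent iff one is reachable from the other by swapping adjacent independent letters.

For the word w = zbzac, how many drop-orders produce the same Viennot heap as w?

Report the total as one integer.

drop 0:z onto floor
drop 1:b onto floor
drop 2:z onto {0:z}
drop 3:a onto {2:z}
drop 4:c onto {3:a}
ground layer = {0:z, 1:b}
drop-orders for the pieces not yet dropped (sum over which currently-grounded one goes next):
  1 to go: {1} 1  {4} 1
  2 to go: {1,4} 2  {3,4} 1
  3 to go: {1,3,4} 3  {2,3,4} 1
  if 0:z drops first: 4 orders
  if 1:b drops first: 1 orders
heap linearizations: 5

5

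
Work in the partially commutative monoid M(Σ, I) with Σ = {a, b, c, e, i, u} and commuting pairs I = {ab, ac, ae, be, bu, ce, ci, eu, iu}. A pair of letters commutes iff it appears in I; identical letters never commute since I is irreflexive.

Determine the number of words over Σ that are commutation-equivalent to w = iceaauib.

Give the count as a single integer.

55

#0=i has no predecessor
#1=c has no predecessor
#2=e depends on [0:i]
#3=a depends on [0:i]
#4=a depends on [3:a]
#5=u depends on [1:c, 4:a]
#6=i depends on [2:e, 4:a]
#7=b depends on [1:c, 6:i]
sources: [0:i, 1:c]
N(rest) = Σ N(rest − s) over sources s of rest; N(one piece) = 1:
  size 1 → [5]=1  [7]=1
  size 2 → [5,7]=2  [6,7]=1
  size 3 → [1,5,7]=2  [2,6,7]=1  [5,6,7]=3
  size 4 → [1,5,6,7]=5  [2,5,6,7]=4  [4,5,6,7]=3
  size 5 → [1,2,5,6,7]=9  [1,4,5,6,7]=8  [2,4,5,6,7]=7  [3,4,5,6,7]=3
  size 6 → [1,2,4,5,6,7]=24  [1,3,4,5,6,7]=11  [2,3,4,5,6,7]=10
  first=0(i) contributes 45
  first=1(c) contributes 10
|[w]| = 55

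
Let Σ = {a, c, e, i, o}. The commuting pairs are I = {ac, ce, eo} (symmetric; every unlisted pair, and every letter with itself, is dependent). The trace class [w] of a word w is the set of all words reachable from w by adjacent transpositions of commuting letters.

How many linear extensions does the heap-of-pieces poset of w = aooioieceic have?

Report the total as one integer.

0(a) covers ∅
1(o) covers 0:a
2(o) covers 1:o
3(i) covers 2:o
4(o) covers 3:i
5(i) covers 4:o
6(e) covers 5:i
7(c) covers 5:i
8(e) covers 6:e
9(i) covers 7:c, 8:e
10(c) covers 9:i
floor of heap: 0:a
completions by unplaced set U, small U first (add the entries for U minus each lowest piece of U):
  |U|=1: {10}:1
  |U|=2: {9,10}:1
  |U|=3: {7,9,10}:1  {8,9,10}:1
  |U|=4: {6,8,9,10}:1  {7,8,9,10}:2
  |U|=5: {6,7,8,9,10}:3
  |U|=6: {5,6,7,8,9,10}:3
  |U|=7: {4,5,6,7,8,9,10}:3
  |U|=8: {3,4,5,6,7,8,9,10}:3
  |U|=9: {2,3,4,5,6,7,8,9,10}:3
  start at 0(a): 3

3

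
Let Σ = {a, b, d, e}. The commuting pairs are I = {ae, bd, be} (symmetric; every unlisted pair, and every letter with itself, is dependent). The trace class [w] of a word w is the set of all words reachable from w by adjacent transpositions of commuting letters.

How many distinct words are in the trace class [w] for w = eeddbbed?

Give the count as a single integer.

piece 0:e — minimal
piece 1:e rests on {0:e}
piece 2:d rests on {1:e}
piece 3:d rests on {2:d}
piece 4:b — minimal
piece 5:b rests on {4:b}
piece 6:e rests on {3:d}
piece 7:d rests on {6:e}
minimal pieces: {0:e, 4:b}
ways to finish when only these pieces remain (= sum over removing one remaining piece with nothing left below it):
  1 left: {5}→1  {7}→1
  2 left: {4,5}→1  {5,7}→2  {6,7}→1
  3 left: {3,6,7}→1  {4,5,7}→3  {5,6,7}→3
  4 left: {2,3,6,7}→1  {3,5,6,7}→4  {4,5,6,7}→6
  5 left: {1,2,3,6,7}→1  {2,3,5,6,7}→5  {3,4,5,6,7}→10
  6 left: {0,1,2,3,6,7}→1  {1,2,3,5,6,7}→6  {2,3,4,5,6,7}→15
  placing 0:e first → 21 extensions
  placing 4:b first → 7 extensions
total linear extensions = 28

28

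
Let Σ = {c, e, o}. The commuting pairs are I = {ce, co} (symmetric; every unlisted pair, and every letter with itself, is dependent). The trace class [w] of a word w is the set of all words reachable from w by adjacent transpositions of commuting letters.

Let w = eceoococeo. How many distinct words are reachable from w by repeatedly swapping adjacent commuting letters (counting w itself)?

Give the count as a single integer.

#0=e has no predecessor
#1=c has no predecessor
#2=e depends on [0:e]
#3=o depends on [2:e]
#4=o depends on [3:o]
#5=c depends on [1:c]
#6=o depends on [4:o]
#7=c depends on [5:c]
#8=e depends on [6:o]
#9=o depends on [8:e]
sources: [0:e, 1:c]
N(rest) = Σ N(rest − s) over sources s of rest; N(one piece) = 1:
  size 1 → [7]=1  [9]=1
  size 2 → [5,7]=1  [7,9]=2  [8,9]=1
  size 3 → [1,5,7]=1  [5,7,9]=3  [6,8,9]=1  [7,8,9]=3
  size 4 → [1,5,7,9]=4  [4,6,8,9]=1  [5,7,8,9]=6  [6,7,8,9]=4
  size 5 → [1,5,7,8,9]=10  [3,4,6,8,9]=1  [4,6,7,8,9]=5  [5,6,7,8,9]=10
  size 6 → [1,5,6,7,8,9]=20  [2,3,4,6,8,9]=1  [3,4,6,7,8,9]=6  [4,5,6,7,8,9]=15
  size 7 → [0,2,3,4,6,8,9]=1  [1,4,5,6,7,8,9]=35  [2,3,4,6,7,8,9]=7  [3,4,5,6,7,8,9]=21
  size 8 → [0,2,3,4,6,7,8,9]=8  [1,3,4,5,6,7,8,9]=56  [2,3,4,5,6,7,8,9]=28
  first=0(e) contributes 84
  first=1(c) contributes 36
|[w]| = 120

120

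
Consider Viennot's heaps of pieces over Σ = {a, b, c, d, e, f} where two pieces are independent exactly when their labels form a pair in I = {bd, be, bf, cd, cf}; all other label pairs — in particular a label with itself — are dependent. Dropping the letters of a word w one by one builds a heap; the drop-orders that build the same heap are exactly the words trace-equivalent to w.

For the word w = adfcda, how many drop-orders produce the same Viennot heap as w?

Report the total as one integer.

4

drop 0:a onto floor
drop 1:d onto {0:a}
drop 2:f onto {1:d}
drop 3:c onto {0:a}
drop 4:d onto {2:f}
drop 5:a onto {3:c, 4:d}
ground layer = {0:a}
drop-orders for the pieces not yet dropped (sum over which currently-grounded one goes next):
  1 to go: {5} 1
  2 to go: {3,5} 1  {4,5} 1
  3 to go: {2,4,5} 1  {3,4,5} 2
  4 to go: {1,2,4,5} 1  {2,3,4,5} 3
  if 0:a drops first: 4 orders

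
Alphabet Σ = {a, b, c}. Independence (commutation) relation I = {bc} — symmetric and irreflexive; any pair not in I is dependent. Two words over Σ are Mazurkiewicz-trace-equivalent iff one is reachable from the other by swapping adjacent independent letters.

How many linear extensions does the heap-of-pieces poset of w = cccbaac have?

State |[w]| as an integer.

0(c) covers ∅
1(c) covers 0:c
2(c) covers 1:c
3(b) covers ∅
4(a) covers 2:c, 3:b
5(a) covers 4:a
6(c) covers 5:a
floor of heap: 0:c, 3:b
completions by unplaced set U, small U first (add the entries for U minus each lowest piece of U):
  |U|=1: {6}:1
  |U|=2: {5,6}:1
  |U|=3: {4,5,6}:1
  |U|=4: {2,4,5,6}:1  {3,4,5,6}:1
  |U|=5: {1,2,4,5,6}:1  {2,3,4,5,6}:2
  start at 0(c): 3
  start at 3(b): 1
sum over floor = 4

4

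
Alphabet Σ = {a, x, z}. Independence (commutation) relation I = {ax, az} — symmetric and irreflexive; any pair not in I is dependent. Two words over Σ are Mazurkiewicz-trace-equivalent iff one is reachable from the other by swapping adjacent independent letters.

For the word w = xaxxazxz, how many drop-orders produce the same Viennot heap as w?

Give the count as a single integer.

0(x) covers ∅
1(a) covers ∅
2(x) covers 0:x
3(x) covers 2:x
4(a) covers 1:a
5(z) covers 3:x
6(x) covers 5:z
7(z) covers 6:x
floor of heap: 0:x, 1:a
completions by unplaced set U, small U first (add the entries for U minus each lowest piece of U):
  |U|=1: {4}:1  {7}:1
  |U|=2: {1,4}:1  {4,7}:2  {6,7}:1
  |U|=3: {1,4,7}:3  {4,6,7}:3  {5,6,7}:1
  |U|=4: {1,4,6,7}:6  {3,5,6,7}:1  {4,5,6,7}:4
  |U|=5: {1,4,5,6,7}:10  {2,3,5,6,7}:1  {3,4,5,6,7}:5
  |U|=6: {0,2,3,5,6,7}:1  {1,3,4,5,6,7}:15  {2,3,4,5,6,7}:6
  start at 0(x): 21
  start at 1(a): 7
sum over floor = 28

28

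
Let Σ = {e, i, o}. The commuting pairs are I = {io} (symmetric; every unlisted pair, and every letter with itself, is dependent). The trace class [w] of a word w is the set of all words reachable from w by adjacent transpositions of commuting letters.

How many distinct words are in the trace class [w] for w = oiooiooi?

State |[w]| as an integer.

#0=o has no predecessor
#1=i has no predecessor
#2=o depends on [0:o]
#3=o depends on [2:o]
#4=i depends on [1:i]
#5=o depends on [3:o]
#6=o depends on [5:o]
#7=i depends on [4:i]
sources: [0:o, 1:i]
N(rest) = Σ N(rest − s) over sources s of rest; N(one piece) = 1:
  size 1 → [6]=1  [7]=1
  size 2 → [4,7]=1  [5,6]=1  [6,7]=2
  size 3 → [1,4,7]=1  [3,5,6]=1  [4,6,7]=3  [5,6,7]=3
  size 4 → [1,4,6,7]=4  [2,3,5,6]=1  [3,5,6,7]=4  [4,5,6,7]=6
  size 5 → [0,2,3,5,6]=1  [1,4,5,6,7]=10  [2,3,5,6,7]=5  [3,4,5,6,7]=10
  size 6 → [0,2,3,5,6,7]=6  [1,3,4,5,6,7]=20  [2,3,4,5,6,7]=15
  first=0(o) contributes 35
  first=1(i) contributes 21
|[w]| = 56

56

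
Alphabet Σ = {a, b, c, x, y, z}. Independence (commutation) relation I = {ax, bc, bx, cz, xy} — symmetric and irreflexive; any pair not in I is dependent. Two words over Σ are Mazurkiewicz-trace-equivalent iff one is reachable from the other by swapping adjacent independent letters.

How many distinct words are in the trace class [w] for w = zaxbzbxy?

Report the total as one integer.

#0=z has no predecessor
#1=a depends on [0:z]
#2=x depends on [0:z]
#3=b depends on [1:a]
#4=z depends on [2:x, 3:b]
#5=b depends on [4:z]
#6=x depends on [4:z]
#7=y depends on [5:b]
sources: [0:z]
N(rest) = Σ N(rest − s) over sources s of rest; N(one piece) = 1:
  size 1 → [6]=1  [7]=1
  size 2 → [5,7]=1  [6,7]=2
  size 3 → [5,6,7]=3
  size 4 → [4,5,6,7]=3
  size 5 → [2,4,5,6,7]=3  [3,4,5,6,7]=3
  size 6 → [1,3,4,5,6,7]=3  [2,3,4,5,6,7]=6
  first=0(z) contributes 9

9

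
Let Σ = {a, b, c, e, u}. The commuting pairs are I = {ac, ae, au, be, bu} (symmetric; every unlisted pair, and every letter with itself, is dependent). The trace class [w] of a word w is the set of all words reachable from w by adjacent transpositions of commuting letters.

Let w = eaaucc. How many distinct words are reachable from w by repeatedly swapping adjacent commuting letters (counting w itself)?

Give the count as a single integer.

15

0(e) covers ∅
1(a) covers ∅
2(a) covers 1:a
3(u) covers 0:e
4(c) covers 3:u
5(c) covers 4:c
floor of heap: 0:e, 1:a
completions by unplaced set U, small U first (add the entries for U minus each lowest piece of U):
  |U|=1: {2}:1  {5}:1
  |U|=2: {1,2}:1  {2,5}:2  {4,5}:1
  |U|=3: {1,2,5}:3  {2,4,5}:3  {3,4,5}:1
  |U|=4: {0,3,4,5}:1  {1,2,4,5}:6  {2,3,4,5}:4
  start at 0(e): 10
  start at 1(a): 5
sum over floor = 15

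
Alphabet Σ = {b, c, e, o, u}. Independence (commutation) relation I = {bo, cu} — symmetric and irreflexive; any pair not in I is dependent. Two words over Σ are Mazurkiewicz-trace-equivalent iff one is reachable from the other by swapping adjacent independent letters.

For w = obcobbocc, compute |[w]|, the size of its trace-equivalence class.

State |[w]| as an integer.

12

#0=o has no predecessor
#1=b has no predecessor
#2=c depends on [0:o, 1:b]
#3=o depends on [2:c]
#4=b depends on [2:c]
#5=b depends on [4:b]
#6=o depends on [3:o]
#7=c depends on [5:b, 6:o]
#8=c depends on [7:c]
sources: [0:o, 1:b]
N(rest) = Σ N(rest − s) over sources s of rest; N(one piece) = 1:
  size 1 → [8]=1
  size 2 → [7,8]=1
  size 3 → [5,7,8]=1  [6,7,8]=1
  size 4 → [3,6,7,8]=1  [4,5,7,8]=1  [5,6,7,8]=2
  size 5 → [3,5,6,7,8]=3  [4,5,6,7,8]=3
  size 6 → [3,4,5,6,7,8]=6
  size 7 → [2,3,4,5,6,7,8]=6
  first=0(o) contributes 6
  first=1(b) contributes 6
|[w]| = 12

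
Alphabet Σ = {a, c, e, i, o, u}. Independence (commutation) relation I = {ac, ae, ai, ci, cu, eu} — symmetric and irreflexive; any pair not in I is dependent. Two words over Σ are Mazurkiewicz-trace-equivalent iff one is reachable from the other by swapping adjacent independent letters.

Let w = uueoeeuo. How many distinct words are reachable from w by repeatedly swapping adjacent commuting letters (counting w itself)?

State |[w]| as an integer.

0(u) covers ∅
1(u) covers 0:u
2(e) covers ∅
3(o) covers 1:u, 2:e
4(e) covers 3:o
5(e) covers 4:e
6(u) covers 3:o
7(o) covers 5:e, 6:u
floor of heap: 0:u, 2:e
completions by unplaced set U, small U first (add the entries for U minus each lowest piece of U):
  |U|=1: {7}:1
  |U|=2: {5,7}:1  {6,7}:1
  |U|=3: {4,5,7}:1  {5,6,7}:2
  |U|=4: {4,5,6,7}:3
  |U|=5: {3,4,5,6,7}:3
  |U|=6: {1,3,4,5,6,7}:3  {2,3,4,5,6,7}:3
  start at 0(u): 6
  start at 2(e): 3
sum over floor = 9

9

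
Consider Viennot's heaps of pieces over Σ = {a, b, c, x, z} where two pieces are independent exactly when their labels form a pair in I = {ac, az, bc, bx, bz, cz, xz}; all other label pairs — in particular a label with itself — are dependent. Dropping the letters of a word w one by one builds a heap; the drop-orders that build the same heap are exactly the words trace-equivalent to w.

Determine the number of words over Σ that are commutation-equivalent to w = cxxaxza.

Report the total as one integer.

7

#0=c has no predecessor
#1=x depends on [0:c]
#2=x depends on [1:x]
#3=a depends on [2:x]
#4=x depends on [3:a]
#5=z has no predecessor
#6=a depends on [4:x]
sources: [0:c, 5:z]
N(rest) = Σ N(rest − s) over sources s of rest; N(one piece) = 1:
  size 1 → [5]=1  [6]=1
  size 2 → [4,6]=1  [5,6]=2
  size 3 → [3,4,6]=1  [4,5,6]=3
  size 4 → [2,3,4,6]=1  [3,4,5,6]=4
  size 5 → [1,2,3,4,6]=1  [2,3,4,5,6]=5
  first=0(c) contributes 6
  first=5(z) contributes 1
|[w]| = 7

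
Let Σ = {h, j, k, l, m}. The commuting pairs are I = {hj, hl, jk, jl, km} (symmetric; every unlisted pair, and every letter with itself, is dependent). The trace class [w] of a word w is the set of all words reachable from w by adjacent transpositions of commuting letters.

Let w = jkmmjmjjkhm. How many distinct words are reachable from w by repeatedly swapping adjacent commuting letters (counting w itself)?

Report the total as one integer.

0(j) covers ∅
1(k) covers ∅
2(m) covers 0:j
3(m) covers 2:m
4(j) covers 3:m
5(m) covers 4:j
6(j) covers 5:m
7(j) covers 6:j
8(k) covers 1:k
9(h) covers 5:m, 8:k
10(m) covers 7:j, 9:h
floor of heap: 0:j, 1:k
completions by unplaced set U, small U first (add the entries for U minus each lowest piece of U):
  |U|=1: {10}:1
  |U|=2: {7,10}:1  {9,10}:1
  |U|=3: {6,7,10}:1  {7,9,10}:2  {8,9,10}:1
  |U|=4: {1,8,9,10}:1  {6,7,9,10}:3  {7,8,9,10}:3
  |U|=5: {1,7,8,9,10}:4  {5,6,7,9,10}:3  {6,7,8,9,10}:6
  |U|=6: {1,6,7,8,9,10}:10  {4,5,6,7,9,10}:3  {5,6,7,8,9,10}:9
  |U|=7: {1,5,6,7,8,9,10}:19  {3,4,5,6,7,9,10}:3  {4,5,6,7,8,9,10}:12
  |U|=8: {1,4,5,6,7,8,9,10}:31  {2,3,4,5,6,7,9,10}:3  {3,4,5,6,7,8,9,10}:15
  |U|=9: {0,2,3,4,5,6,7,9,10}:3  {1,3,4,5,6,7,8,9,10}:46  {2,3,4,5,6,7,8,9,10}:18
  start at 0(j): 64
  start at 1(k): 21
sum over floor = 85

85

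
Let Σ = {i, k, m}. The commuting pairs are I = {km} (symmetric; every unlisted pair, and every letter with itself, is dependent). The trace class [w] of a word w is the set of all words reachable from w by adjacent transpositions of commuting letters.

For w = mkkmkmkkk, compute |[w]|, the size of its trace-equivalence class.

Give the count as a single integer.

piece 0:m — minimal
piece 1:k — minimal
piece 2:k rests on {1:k}
piece 3:m rests on {0:m}
piece 4:k rests on {2:k}
piece 5:m rests on {3:m}
piece 6:k rests on {4:k}
piece 7:k rests on {6:k}
piece 8:k rests on {7:k}
minimal pieces: {0:m, 1:k}
ways to finish when only these pieces remain (= sum over removing one remaining piece with nothing left below it):
  1 left: {5}→1  {8}→1
  2 left: {3,5}→1  {5,8}→2  {7,8}→1
  3 left: {0,3,5}→1  {3,5,8}→3  {5,7,8}→3  {6,7,8}→1
  4 left: {0,3,5,8}→4  {3,5,7,8}→6  {4,6,7,8}→1  {5,6,7,8}→4
  5 left: {0,3,5,7,8}→10  {2,4,6,7,8}→1  {3,5,6,7,8}→10  {4,5,6,7,8}→5
  6 left: {0,3,5,6,7,8}→20  {1,2,4,6,7,8}→1  {2,4,5,6,7,8}→6  {3,4,5,6,7,8}→15
  7 left: {0,3,4,5,6,7,8}→35  {1,2,4,5,6,7,8}→7  {2,3,4,5,6,7,8}→21
  placing 0:m first → 28 extensions
  placing 1:k first → 56 extensions
total linear extensions = 84

84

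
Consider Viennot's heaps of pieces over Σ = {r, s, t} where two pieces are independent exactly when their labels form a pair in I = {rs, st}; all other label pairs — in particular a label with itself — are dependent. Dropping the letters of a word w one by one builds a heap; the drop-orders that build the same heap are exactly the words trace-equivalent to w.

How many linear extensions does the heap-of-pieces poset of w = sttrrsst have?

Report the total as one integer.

0(s) covers ∅
1(t) covers ∅
2(t) covers 1:t
3(r) covers 2:t
4(r) covers 3:r
5(s) covers 0:s
6(s) covers 5:s
7(t) covers 4:r
floor of heap: 0:s, 1:t
completions by unplaced set U, small U first (add the entries for U minus each lowest piece of U):
  |U|=1: {6}:1  {7}:1
  |U|=2: {4,7}:1  {5,6}:1  {6,7}:2
  |U|=3: {0,5,6}:1  {3,4,7}:1  {4,6,7}:3  {5,6,7}:3
  |U|=4: {0,5,6,7}:4  {2,3,4,7}:1  {3,4,6,7}:4  {4,5,6,7}:6
  |U|=5: {0,4,5,6,7}:10  {1,2,3,4,7}:1  {2,3,4,6,7}:5  {3,4,5,6,7}:10
  |U|=6: {0,3,4,5,6,7}:20  {1,2,3,4,6,7}:6  {2,3,4,5,6,7}:15
  start at 0(s): 21
  start at 1(t): 35
sum over floor = 56

56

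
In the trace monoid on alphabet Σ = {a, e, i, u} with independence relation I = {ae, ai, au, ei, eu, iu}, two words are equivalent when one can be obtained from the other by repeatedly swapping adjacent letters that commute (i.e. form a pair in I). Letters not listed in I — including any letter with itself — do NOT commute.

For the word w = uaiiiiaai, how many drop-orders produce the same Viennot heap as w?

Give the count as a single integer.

504

drop 0:u onto floor
drop 1:a onto floor
drop 2:i onto floor
drop 3:i onto {2:i}
drop 4:i onto {3:i}
drop 5:i onto {4:i}
drop 6:a onto {1:a}
drop 7:a onto {6:a}
drop 8:i onto {5:i}
ground layer = {0:u, 1:a, 2:i}
drop-orders for the pieces not yet dropped (sum over which currently-grounded one goes next):
  1 to go: {0} 1  {7} 1  {8} 1
  2 to go: {0,7} 2  {0,8} 2  {5,8} 1  {6,7} 1  {7,8} 2
  3 to go: {0,5,8} 3  {0,6,7} 3  {0,7,8} 6  {1,6,7} 1  {4,5,8} 1  {5,7,8} 3  {6,7,8} 3
  4 to go: {0,1,6,7} 4  {0,4,5,8} 4  {0,5,7,8} 12  {0,6,7,8} 12  {1,6,7,8} 4  {3,4,5,8} 1  {4,5,7,8} 4  {5,6,7,8} 6
  5 to go: {0,1,6,7,8} 20  {0,3,4,5,8} 5  {0,4,5,7,8} 20  {0,5,6,7,8} 30  {1,5,6,7,8} 10  {2,3,4,5,8} 1  {3,4,5,7,8} 5  {4,5,6,7,8} 10
  6 to go: {0,1,5,6,7,8} 60  {0,2,3,4,5,8} 6  {0,3,4,5,7,8} 30  {0,4,5,6,7,8} 60  {1,4,5,6,7,8} 20  {2,3,4,5,7,8} 6  {3,4,5,6,7,8} 15
  7 to go: {0,1,4,5,6,7,8} 140  {0,2,3,4,5,7,8} 42  {0,3,4,5,6,7,8} 105  {1,3,4,5,6,7,8} 35  {2,3,4,5,6,7,8} 21
  if 0:u drops first: 56 orders
  if 1:a drops first: 168 orders
  if 2:i drops first: 280 orders
heap linearizations: 504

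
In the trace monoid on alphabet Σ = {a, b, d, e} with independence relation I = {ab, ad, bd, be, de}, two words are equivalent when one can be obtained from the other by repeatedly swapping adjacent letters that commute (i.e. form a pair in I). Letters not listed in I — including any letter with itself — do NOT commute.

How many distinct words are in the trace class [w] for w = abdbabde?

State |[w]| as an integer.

drop 0:a onto floor
drop 1:b onto floor
drop 2:d onto floor
drop 3:b onto {1:b}
drop 4:a onto {0:a}
drop 5:b onto {3:b}
drop 6:d onto {2:d}
drop 7:e onto {4:a}
ground layer = {0:a, 1:b, 2:d}
drop-orders for the pieces not yet dropped (sum over which currently-grounded one goes next):
  1 to go: {5} 1  {6} 1  {7} 1
  2 to go: {2,6} 1  {3,5} 1  {4,7} 1  {5,6} 2  {5,7} 2  {6,7} 2
  3 to go: {0,4,7} 1  {1,3,5} 1  {2,5,6} 3  {2,6,7} 3  {3,5,6} 3  {3,5,7} 3  {4,5,7} 3  {4,6,7} 3  {5,6,7} 6
  4 to go: {0,4,5,7} 4  {0,4,6,7} 4  {1,3,5,6} 4  {1,3,5,7} 4  {2,3,5,6} 6  {2,4,6,7} 6  {2,5,6,7} 12  {3,4,5,7} 6  {3,5,6,7} 12  {4,5,6,7} 12
  5 to go: {0,2,4,6,7} 10  {0,3,4,5,7} 10  {0,4,5,6,7} 20  {1,2,3,5,6} 10  {1,3,4,5,7} 10  {1,3,5,6,7} 20  {2,3,5,6,7} 30  {2,4,5,6,7} 30  {3,4,5,6,7} 30
  6 to go: {0,1,3,4,5,7} 20  {0,2,4,5,6,7} 60  {0,3,4,5,6,7} 60  {1,2,3,5,6,7} 60  {1,3,4,5,6,7} 60  {2,3,4,5,6,7} 90
  if 0:a drops first: 210 orders
  if 1:b drops first: 210 orders
  if 2:d drops first: 140 orders
heap linearizations: 560

560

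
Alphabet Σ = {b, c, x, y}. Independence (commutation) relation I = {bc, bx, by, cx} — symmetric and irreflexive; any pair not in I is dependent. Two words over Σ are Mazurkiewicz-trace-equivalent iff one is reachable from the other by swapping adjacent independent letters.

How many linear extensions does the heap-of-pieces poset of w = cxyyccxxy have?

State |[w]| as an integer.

12

drop 0:c onto floor
drop 1:x onto floor
drop 2:y onto {0:c, 1:x}
drop 3:y onto {2:y}
drop 4:c onto {3:y}
drop 5:c onto {4:c}
drop 6:x onto {3:y}
drop 7:x onto {6:x}
drop 8:y onto {5:c, 7:x}
ground layer = {0:c, 1:x}
drop-orders for the pieces not yet dropped (sum over which currently-grounded one goes next):
  1 to go: {8} 1
  2 to go: {5,8} 1  {7,8} 1
  3 to go: {4,5,8} 1  {5,7,8} 2  {6,7,8} 1
  4 to go: {4,5,7,8} 3  {5,6,7,8} 3
  5 to go: {4,5,6,7,8} 6
  6 to go: {3,4,5,6,7,8} 6
  7 to go: {2,3,4,5,6,7,8} 6
  if 0:c drops first: 6 orders
  if 1:x drops first: 6 orders
heap linearizations: 12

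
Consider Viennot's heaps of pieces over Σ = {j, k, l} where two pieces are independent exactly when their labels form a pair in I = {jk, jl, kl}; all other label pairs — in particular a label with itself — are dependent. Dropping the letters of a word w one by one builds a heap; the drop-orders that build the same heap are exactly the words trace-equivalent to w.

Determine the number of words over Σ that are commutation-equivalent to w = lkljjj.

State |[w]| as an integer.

60

0(l) covers ∅
1(k) covers ∅
2(l) covers 0:l
3(j) covers ∅
4(j) covers 3:j
5(j) covers 4:j
floor of heap: 0:l, 1:k, 3:j
completions by unplaced set U, small U first (add the entries for U minus each lowest piece of U):
  |U|=1: {1}:1  {2}:1  {5}:1
  |U|=2: {0,2}:1  {1,2}:2  {1,5}:2  {2,5}:2  {4,5}:1
  |U|=3: {0,1,2}:3  {0,2,5}:3  {1,2,5}:6  {1,4,5}:3  {2,4,5}:3  {3,4,5}:1
  |U|=4: {0,1,2,5}:12  {0,2,4,5}:6  {1,2,4,5}:12  {1,3,4,5}:4  {2,3,4,5}:4
  start at 0(l): 20
  start at 1(k): 10
  start at 3(j): 30
sum over floor = 60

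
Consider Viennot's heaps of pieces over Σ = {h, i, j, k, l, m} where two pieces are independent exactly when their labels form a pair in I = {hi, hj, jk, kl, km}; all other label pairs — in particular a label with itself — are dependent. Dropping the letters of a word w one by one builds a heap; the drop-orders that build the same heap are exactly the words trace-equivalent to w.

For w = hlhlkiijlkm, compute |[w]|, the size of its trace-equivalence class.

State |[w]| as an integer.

8

piece 0:h — minimal
piece 1:l rests on {0:h}
piece 2:h rests on {1:l}
piece 3:l rests on {2:h}
piece 4:k rests on {2:h}
piece 5:i rests on {3:l, 4:k}
piece 6:i rests on {5:i}
piece 7:j rests on {6:i}
piece 8:l rests on {7:j}
piece 9:k rests on {6:i}
piece 10:m rests on {8:l}
minimal pieces: {0:h}
ways to finish when only these pieces remain (= sum over removing one remaining piece with nothing left below it):
  1 left: {9}→1  {10}→1
  2 left: {8,10}→1  {9,10}→2
  3 left: {7,8,10}→1  {8,9,10}→3
  4 left: {7,8,9,10}→4
  5 left: {6,7,8,9,10}→4
  6 left: {5,6,7,8,9,10}→4
  7 left: {3,5,6,7,8,9,10}→4  {4,5,6,7,8,9,10}→4
  8 left: {3,4,5,6,7,8,9,10}→8
  9 left: {2,3,4,5,6,7,8,9,10}→8
  placing 0:h first → 8 extensions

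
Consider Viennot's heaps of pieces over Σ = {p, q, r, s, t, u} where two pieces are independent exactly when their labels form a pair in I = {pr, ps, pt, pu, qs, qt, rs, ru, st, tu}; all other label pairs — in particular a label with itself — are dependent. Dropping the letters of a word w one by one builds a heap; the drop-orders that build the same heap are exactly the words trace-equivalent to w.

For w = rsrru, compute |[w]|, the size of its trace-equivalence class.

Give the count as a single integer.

0(r) covers ∅
1(s) covers ∅
2(r) covers 0:r
3(r) covers 2:r
4(u) covers 1:s
floor of heap: 0:r, 1:s
completions by unplaced set U, small U first (add the entries for U minus each lowest piece of U):
  |U|=1: {3}:1  {4}:1
  |U|=2: {1,4}:1  {2,3}:1  {3,4}:2
  |U|=3: {0,2,3}:1  {1,3,4}:3  {2,3,4}:3
  start at 0(r): 6
  start at 1(s): 4
sum over floor = 10

10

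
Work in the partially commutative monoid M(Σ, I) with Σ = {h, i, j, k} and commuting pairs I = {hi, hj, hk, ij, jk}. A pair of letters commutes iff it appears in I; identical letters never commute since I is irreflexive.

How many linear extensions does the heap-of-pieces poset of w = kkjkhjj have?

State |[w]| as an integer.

140

0(k) covers ∅
1(k) covers 0:k
2(j) covers ∅
3(k) covers 1:k
4(h) covers ∅
5(j) covers 2:j
6(j) covers 5:j
floor of heap: 0:k, 2:j, 4:h
completions by unplaced set U, small U first (add the entries for U minus each lowest piece of U):
  |U|=1: {3}:1  {4}:1  {6}:1
  |U|=2: {1,3}:1  {3,4}:2  {3,6}:2  {4,6}:2  {5,6}:1
  |U|=3: {0,1,3}:1  {1,3,4}:3  {1,3,6}:3  {2,5,6}:1  {3,4,6}:6  {3,5,6}:3  {4,5,6}:3
  |U|=4: {0,1,3,4}:4  {0,1,3,6}:4  {1,3,4,6}:12  {1,3,5,6}:6  {2,3,5,6}:4  {2,4,5,6}:4  {3,4,5,6}:12
  |U|=5: {0,1,3,4,6}:20  {0,1,3,5,6}:10  {1,2,3,5,6}:10  {1,3,4,5,6}:30  {2,3,4,5,6}:20
  start at 0(k): 60
  start at 2(j): 60
  start at 4(h): 20
sum over floor = 140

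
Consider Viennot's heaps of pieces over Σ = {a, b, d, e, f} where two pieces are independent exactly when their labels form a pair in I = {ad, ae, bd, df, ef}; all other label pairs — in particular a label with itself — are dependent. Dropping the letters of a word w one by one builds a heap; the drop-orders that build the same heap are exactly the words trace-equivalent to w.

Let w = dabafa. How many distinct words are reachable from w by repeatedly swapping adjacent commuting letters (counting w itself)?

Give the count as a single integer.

6

#0=d has no predecessor
#1=a has no predecessor
#2=b depends on [1:a]
#3=a depends on [2:b]
#4=f depends on [3:a]
#5=a depends on [4:f]
sources: [0:d, 1:a]
N(rest) = Σ N(rest − s) over sources s of rest; N(one piece) = 1:
  size 1 → [0]=1  [5]=1
  size 2 → [0,5]=2  [4,5]=1
  size 3 → [0,4,5]=3  [3,4,5]=1
  size 4 → [0,3,4,5]=4  [2,3,4,5]=1
  first=0(d) contributes 1
  first=1(a) contributes 5
|[w]| = 6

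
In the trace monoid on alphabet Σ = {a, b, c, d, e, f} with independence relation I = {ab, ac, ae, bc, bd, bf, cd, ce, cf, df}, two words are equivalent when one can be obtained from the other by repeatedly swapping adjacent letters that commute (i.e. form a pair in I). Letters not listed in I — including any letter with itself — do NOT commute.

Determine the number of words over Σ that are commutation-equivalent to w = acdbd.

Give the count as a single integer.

0(a) covers ∅
1(c) covers ∅
2(d) covers 0:a
3(b) covers ∅
4(d) covers 2:d
floor of heap: 0:a, 1:c, 3:b
completions by unplaced set U, small U first (add the entries for U minus each lowest piece of U):
  |U|=1: {1}:1  {3}:1  {4}:1
  |U|=2: {1,3}:2  {1,4}:2  {2,4}:1  {3,4}:2
  |U|=3: {0,2,4}:1  {1,2,4}:3  {1,3,4}:6  {2,3,4}:3
  start at 0(a): 12
  start at 1(c): 4
  start at 3(b): 4
sum over floor = 20

20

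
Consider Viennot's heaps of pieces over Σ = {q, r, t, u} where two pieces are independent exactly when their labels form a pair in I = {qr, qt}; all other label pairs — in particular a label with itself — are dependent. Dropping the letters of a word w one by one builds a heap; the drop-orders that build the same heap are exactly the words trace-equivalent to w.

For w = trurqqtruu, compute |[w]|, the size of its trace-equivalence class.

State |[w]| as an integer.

#0=t has no predecessor
#1=r depends on [0:t]
#2=u depends on [1:r]
#3=r depends on [2:u]
#4=q depends on [2:u]
#5=q depends on [4:q]
#6=t depends on [3:r]
#7=r depends on [6:t]
#8=u depends on [5:q, 7:r]
#9=u depends on [8:u]
sources: [0:t]
N(rest) = Σ N(rest − s) over sources s of rest; N(one piece) = 1:
  size 1 → [9]=1
  size 2 → [8,9]=1
  size 3 → [5,8,9]=1  [7,8,9]=1
  size 4 → [4,5,8,9]=1  [5,7,8,9]=2  [6,7,8,9]=1
  size 5 → [3,6,7,8,9]=1  [4,5,7,8,9]=3  [5,6,7,8,9]=3
  size 6 → [3,5,6,7,8,9]=4  [4,5,6,7,8,9]=6
  size 7 → [3,4,5,6,7,8,9]=10
  size 8 → [2,3,4,5,6,7,8,9]=10
  first=0(t) contributes 10

10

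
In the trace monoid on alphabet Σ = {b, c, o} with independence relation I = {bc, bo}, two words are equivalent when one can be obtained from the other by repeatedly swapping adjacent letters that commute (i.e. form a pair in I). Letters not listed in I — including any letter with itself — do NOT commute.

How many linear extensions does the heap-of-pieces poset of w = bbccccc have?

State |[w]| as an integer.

piece 0:b — minimal
piece 1:b rests on {0:b}
piece 2:c — minimal
piece 3:c rests on {2:c}
piece 4:c rests on {3:c}
piece 5:c rests on {4:c}
piece 6:c rests on {5:c}
minimal pieces: {0:b, 2:c}
ways to finish when only these pieces remain (= sum over removing one remaining piece with nothing left below it):
  1 left: {1}→1  {6}→1
  2 left: {0,1}→1  {1,6}→2  {5,6}→1
  3 left: {0,1,6}→3  {1,5,6}→3  {4,5,6}→1
  4 left: {0,1,5,6}→6  {1,4,5,6}→4  {3,4,5,6}→1
  5 left: {0,1,4,5,6}→10  {1,3,4,5,6}→5  {2,3,4,5,6}→1
  placing 0:b first → 6 extensions
  placing 2:c first → 15 extensions
total linear extensions = 21

21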